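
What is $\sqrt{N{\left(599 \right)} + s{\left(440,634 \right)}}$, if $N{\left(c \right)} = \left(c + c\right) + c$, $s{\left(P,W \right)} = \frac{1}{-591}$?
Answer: $\frac{7 \sqrt{12809334}}{591} \approx 42.391$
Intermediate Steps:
$s{\left(P,W \right)} = - \frac{1}{591}$
$N{\left(c \right)} = 3 c$ ($N{\left(c \right)} = 2 c + c = 3 c$)
$\sqrt{N{\left(599 \right)} + s{\left(440,634 \right)}} = \sqrt{3 \cdot 599 - \frac{1}{591}} = \sqrt{1797 - \frac{1}{591}} = \sqrt{\frac{1062026}{591}} = \frac{7 \sqrt{12809334}}{591}$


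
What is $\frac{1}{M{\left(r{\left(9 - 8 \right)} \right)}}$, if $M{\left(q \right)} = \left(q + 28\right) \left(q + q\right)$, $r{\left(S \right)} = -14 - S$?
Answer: $- \frac{1}{390} \approx -0.0025641$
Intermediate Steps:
$M{\left(q \right)} = 2 q \left(28 + q\right)$ ($M{\left(q \right)} = \left(28 + q\right) 2 q = 2 q \left(28 + q\right)$)
$\frac{1}{M{\left(r{\left(9 - 8 \right)} \right)}} = \frac{1}{2 \left(-14 - \left(9 - 8\right)\right) \left(28 - \left(23 - 8\right)\right)} = \frac{1}{2 \left(-14 - \left(9 - 8\right)\right) \left(28 - 15\right)} = \frac{1}{2 \left(-14 - 1\right) \left(28 - 15\right)} = \frac{1}{2 \left(-15\right) \left(28 - 15\right)} = \frac{1}{2 \left(-15\right) 13} = \frac{1}{-390} = - \frac{1}{390}$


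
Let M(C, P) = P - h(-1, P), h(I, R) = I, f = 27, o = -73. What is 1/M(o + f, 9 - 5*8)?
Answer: -1/30 ≈ -0.033333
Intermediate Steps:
M(C, P) = 1 + P (M(C, P) = P - 1*(-1) = P + 1 = 1 + P)
1/M(o + f, 9 - 5*8) = 1/(1 + (9 - 5*8)) = 1/(1 + (9 - 40)) = 1/(1 - 31) = 1/(-30) = -1/30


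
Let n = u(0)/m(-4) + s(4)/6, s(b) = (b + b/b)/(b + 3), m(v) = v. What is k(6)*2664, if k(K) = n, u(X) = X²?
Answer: 2220/7 ≈ 317.14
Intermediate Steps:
s(b) = (1 + b)/(3 + b) (s(b) = (b + 1)/(3 + b) = (1 + b)/(3 + b))
n = 5/42 (n = 0²/(-4) + ((1 + 4)/(3 + 4))/6 = 0*(-¼) + (5/7)*(⅙) = 0 + ((⅐)*5)*(⅙) = 0 + (5/7)*(⅙) = 0 + 5/42 = 5/42 ≈ 0.11905)
k(K) = 5/42
k(6)*2664 = (5/42)*2664 = 2220/7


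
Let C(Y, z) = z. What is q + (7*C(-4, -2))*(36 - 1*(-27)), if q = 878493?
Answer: 877611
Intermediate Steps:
q + (7*C(-4, -2))*(36 - 1*(-27)) = 878493 + (7*(-2))*(36 - 1*(-27)) = 878493 - 14*(36 + 27) = 878493 - 14*63 = 878493 - 882 = 877611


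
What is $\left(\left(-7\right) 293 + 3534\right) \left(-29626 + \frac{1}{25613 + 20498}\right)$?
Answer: $- \frac{2025903291255}{46111} \approx -4.3935 \cdot 10^{7}$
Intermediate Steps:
$\left(\left(-7\right) 293 + 3534\right) \left(-29626 + \frac{1}{25613 + 20498}\right) = \left(-2051 + 3534\right) \left(-29626 + \frac{1}{46111}\right) = 1483 \left(-29626 + \frac{1}{46111}\right) = 1483 \left(- \frac{1366084485}{46111}\right) = - \frac{2025903291255}{46111}$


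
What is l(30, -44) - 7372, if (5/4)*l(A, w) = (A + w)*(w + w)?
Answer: -31932/5 ≈ -6386.4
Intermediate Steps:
l(A, w) = 8*w*(A + w)/5 (l(A, w) = 4*((A + w)*(w + w))/5 = 4*((A + w)*(2*w))/5 = 4*(2*w*(A + w))/5 = 8*w*(A + w)/5)
l(30, -44) - 7372 = (8/5)*(-44)*(30 - 44) - 7372 = (8/5)*(-44)*(-14) - 7372 = 4928/5 - 7372 = -31932/5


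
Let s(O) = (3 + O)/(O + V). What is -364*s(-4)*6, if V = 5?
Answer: 2184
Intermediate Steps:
s(O) = (3 + O)/(5 + O) (s(O) = (3 + O)/(O + 5) = (3 + O)/(5 + O))
-364*s(-4)*6 = -364*(3 - 4)/(5 - 4)*6 = -364*-1/1*6 = -364*1*(-1)*6 = -(-364)*6 = -364*(-6) = 2184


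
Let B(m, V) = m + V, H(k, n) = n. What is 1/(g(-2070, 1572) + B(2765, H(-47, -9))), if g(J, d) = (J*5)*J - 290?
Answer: 1/21426966 ≈ 4.6670e-8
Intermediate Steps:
B(m, V) = V + m
g(J, d) = -290 + 5*J² (g(J, d) = (5*J)*J - 290 = 5*J² - 290 = -290 + 5*J²)
1/(g(-2070, 1572) + B(2765, H(-47, -9))) = 1/((-290 + 5*(-2070)²) + (-9 + 2765)) = 1/((-290 + 5*4284900) + 2756) = 1/((-290 + 21424500) + 2756) = 1/(21424210 + 2756) = 1/21426966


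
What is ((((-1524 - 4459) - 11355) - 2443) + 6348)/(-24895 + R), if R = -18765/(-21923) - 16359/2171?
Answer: 639341391689/1185191267077 ≈ 0.53944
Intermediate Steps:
R = -317899542/47594833 (R = -18765*(-1/21923) - 16359*1/2171 = 18765/21923 - 16359/2171 = -317899542/47594833 ≈ -6.6793)
((((-1524 - 4459) - 11355) - 2443) + 6348)/(-24895 + R) = ((((-1524 - 4459) - 11355) - 2443) + 6348)/(-24895 - 317899542/47594833) = (((-5983 - 11355) - 2443) + 6348)/(-1185191267077/47594833) = ((-17338 - 2443) + 6348)*(-47594833/1185191267077) = (-19781 + 6348)*(-47594833/1185191267077) = -13433*(-47594833/1185191267077) = 639341391689/1185191267077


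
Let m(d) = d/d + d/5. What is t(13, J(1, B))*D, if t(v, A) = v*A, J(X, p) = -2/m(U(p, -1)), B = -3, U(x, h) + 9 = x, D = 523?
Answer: 67990/7 ≈ 9712.9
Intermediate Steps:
U(x, h) = -9 + x
m(d) = 1 + d/5 (m(d) = 1 + d*(⅕) = 1 + d/5)
J(X, p) = -2/(-⅘ + p/5) (J(X, p) = -2/(1 + (-9 + p)/5) = -2/(1 + (-9/5 + p/5)) = -2/(-⅘ + p/5))
t(v, A) = A*v
t(13, J(1, B))*D = (-10/(-4 - 3)*13)*523 = (-10/(-7)*13)*523 = (-10*(-⅐)*13)*523 = ((10/7)*13)*523 = (130/7)*523 = 67990/7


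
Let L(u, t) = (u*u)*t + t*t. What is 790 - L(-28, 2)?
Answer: -782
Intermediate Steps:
L(u, t) = t² + t*u² (L(u, t) = u²*t + t² = t*u² + t² = t² + t*u²)
790 - L(-28, 2) = 790 - 2*(2 + (-28)²) = 790 - 2*(2 + 784) = 790 - 2*786 = 790 - 1*1572 = 790 - 1572 = -782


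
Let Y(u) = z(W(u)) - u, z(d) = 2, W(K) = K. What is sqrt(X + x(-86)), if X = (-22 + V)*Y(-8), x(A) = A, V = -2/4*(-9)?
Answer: 3*I*sqrt(29) ≈ 16.155*I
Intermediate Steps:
V = 9/2 (V = -2*1/4*(-9) = -1/2*(-9) = 9/2 ≈ 4.5000)
Y(u) = 2 - u
X = -175 (X = (-22 + 9/2)*(2 - 1*(-8)) = -35*(2 + 8)/2 = -35/2*10 = -175)
sqrt(X + x(-86)) = sqrt(-175 - 86) = sqrt(-261) = 3*I*sqrt(29)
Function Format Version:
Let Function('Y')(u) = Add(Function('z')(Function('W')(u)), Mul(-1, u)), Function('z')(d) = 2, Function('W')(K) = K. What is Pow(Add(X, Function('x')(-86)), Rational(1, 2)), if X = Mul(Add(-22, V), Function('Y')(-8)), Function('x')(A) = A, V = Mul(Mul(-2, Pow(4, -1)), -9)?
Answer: Mul(3, I, Pow(29, Rational(1, 2))) ≈ Mul(16.155, I)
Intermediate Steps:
V = Rational(9, 2) (V = Mul(Mul(-2, Rational(1, 4)), -9) = Mul(Rational(-1, 2), -9) = Rational(9, 2) ≈ 4.5000)
Function('Y')(u) = Add(2, Mul(-1, u))
X = -175 (X = Mul(Add(-22, Rational(9, 2)), Add(2, Mul(-1, -8))) = Mul(Rational(-35, 2), Add(2, 8)) = Mul(Rational(-35, 2), 10) = -175)
Pow(Add(X, Function('x')(-86)), Rational(1, 2)) = Pow(Add(-175, -86), Rational(1, 2)) = Pow(-261, Rational(1, 2)) = Mul(3, I, Pow(29, Rational(1, 2)))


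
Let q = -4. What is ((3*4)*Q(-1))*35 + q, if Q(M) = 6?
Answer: 2516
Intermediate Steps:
((3*4)*Q(-1))*35 + q = ((3*4)*6)*35 - 4 = (12*6)*35 - 4 = 72*35 - 4 = 2520 - 4 = 2516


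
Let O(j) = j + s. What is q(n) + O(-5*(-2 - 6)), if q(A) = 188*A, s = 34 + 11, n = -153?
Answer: -28679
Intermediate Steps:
s = 45
O(j) = 45 + j (O(j) = j + 45 = 45 + j)
q(n) + O(-5*(-2 - 6)) = 188*(-153) + (45 - 5*(-2 - 6)) = -28764 + (45 - 5*(-8)) = -28764 + (45 + 40) = -28764 + 85 = -28679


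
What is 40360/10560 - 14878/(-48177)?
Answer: 17512795/4239576 ≈ 4.1308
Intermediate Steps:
40360/10560 - 14878/(-48177) = 40360*(1/10560) - 14878*(-1/48177) = 1009/264 + 14878/48177 = 17512795/4239576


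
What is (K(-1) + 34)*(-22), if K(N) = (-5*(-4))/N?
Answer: -308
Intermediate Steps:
K(N) = 20/N
(K(-1) + 34)*(-22) = (20/(-1) + 34)*(-22) = (20*(-1) + 34)*(-22) = (-20 + 34)*(-22) = 14*(-22) = -308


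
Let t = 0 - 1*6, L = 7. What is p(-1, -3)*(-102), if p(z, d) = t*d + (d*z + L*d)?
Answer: 0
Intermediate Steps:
t = -6 (t = 0 - 6 = -6)
p(z, d) = d + d*z (p(z, d) = -6*d + (d*z + 7*d) = -6*d + (7*d + d*z) = d + d*z)
p(-1, -3)*(-102) = -3*(1 - 1)*(-102) = -3*0*(-102) = 0*(-102) = 0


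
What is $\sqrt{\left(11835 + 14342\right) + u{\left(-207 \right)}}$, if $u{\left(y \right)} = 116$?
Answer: $\sqrt{26293} \approx 162.15$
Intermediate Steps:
$\sqrt{\left(11835 + 14342\right) + u{\left(-207 \right)}} = \sqrt{\left(11835 + 14342\right) + 116} = \sqrt{26177 + 116} = \sqrt{26293}$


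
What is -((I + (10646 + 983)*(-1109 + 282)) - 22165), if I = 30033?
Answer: 9609315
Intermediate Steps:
-((I + (10646 + 983)*(-1109 + 282)) - 22165) = -((30033 + (10646 + 983)*(-1109 + 282)) - 22165) = -((30033 + 11629*(-827)) - 22165) = -((30033 - 9617183) - 22165) = -(-9587150 - 22165) = -1*(-9609315) = 9609315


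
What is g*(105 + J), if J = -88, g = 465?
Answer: 7905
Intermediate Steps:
g*(105 + J) = 465*(105 - 88) = 465*17 = 7905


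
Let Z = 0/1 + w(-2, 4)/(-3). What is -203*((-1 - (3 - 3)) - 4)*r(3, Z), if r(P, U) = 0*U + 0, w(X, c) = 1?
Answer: 0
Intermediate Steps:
Z = -⅓ (Z = 0/1 + 1/(-3) = 0*1 + 1*(-⅓) = 0 - ⅓ = -⅓ ≈ -0.33333)
r(P, U) = 0 (r(P, U) = 0 + 0 = 0)
-203*((-1 - (3 - 3)) - 4)*r(3, Z) = -203*((-1 - (3 - 3)) - 4)*0 = -203*((-1 - 1*0) - 4)*0 = -203*((-1 + 0) - 4)*0 = -203*(-1 - 4)*0 = -(-1015)*0 = -203*0 = 0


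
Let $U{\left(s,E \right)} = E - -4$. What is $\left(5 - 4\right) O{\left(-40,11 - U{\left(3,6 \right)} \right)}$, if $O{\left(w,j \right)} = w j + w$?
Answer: $-80$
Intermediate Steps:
$U{\left(s,E \right)} = 4 + E$ ($U{\left(s,E \right)} = E + 4 = 4 + E$)
$O{\left(w,j \right)} = w + j w$ ($O{\left(w,j \right)} = j w + w = w + j w$)
$\left(5 - 4\right) O{\left(-40,11 - U{\left(3,6 \right)} \right)} = \left(5 - 4\right) \left(- 40 \left(1 + \left(11 - \left(4 + 6\right)\right)\right)\right) = 1 \left(- 40 \left(1 + \left(11 - 10\right)\right)\right) = 1 \left(- 40 \left(1 + 1\right)\right) = 1 \left(\left(-40\right) 2\right) = 1 \left(-80\right) = -80$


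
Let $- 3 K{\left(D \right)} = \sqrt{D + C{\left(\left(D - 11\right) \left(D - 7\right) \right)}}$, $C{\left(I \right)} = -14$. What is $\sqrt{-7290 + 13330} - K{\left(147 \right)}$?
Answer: $2 \sqrt{1510} + \frac{\sqrt{133}}{3} \approx 81.562$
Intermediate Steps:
$K{\left(D \right)} = - \frac{\sqrt{-14 + D}}{3}$ ($K{\left(D \right)} = - \frac{\sqrt{D - 14}}{3} = - \frac{\sqrt{-14 + D}}{3}$)
$\sqrt{-7290 + 13330} - K{\left(147 \right)} = \sqrt{-7290 + 13330} - - \frac{\sqrt{-14 + 147}}{3} = \sqrt{6040} - - \frac{\sqrt{133}}{3} = 2 \sqrt{1510} + \frac{\sqrt{133}}{3}$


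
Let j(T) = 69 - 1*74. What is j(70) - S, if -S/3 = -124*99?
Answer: -36833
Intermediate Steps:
S = 36828 (S = -(-372)*99 = -3*(-12276) = 36828)
j(T) = -5 (j(T) = 69 - 74 = -5)
j(70) - S = -5 - 1*36828 = -5 - 36828 = -36833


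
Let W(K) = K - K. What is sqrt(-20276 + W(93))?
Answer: 2*I*sqrt(5069) ≈ 142.39*I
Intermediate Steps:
W(K) = 0
sqrt(-20276 + W(93)) = sqrt(-20276 + 0) = sqrt(-20276) = 2*I*sqrt(5069)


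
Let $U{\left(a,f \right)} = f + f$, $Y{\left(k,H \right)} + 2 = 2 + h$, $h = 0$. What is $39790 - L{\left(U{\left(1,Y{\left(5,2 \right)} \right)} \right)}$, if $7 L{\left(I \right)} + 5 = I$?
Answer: $\frac{278535}{7} \approx 39791.0$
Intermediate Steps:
$Y{\left(k,H \right)} = 0$ ($Y{\left(k,H \right)} = -2 + \left(2 + 0\right) = -2 + 2 = 0$)
$U{\left(a,f \right)} = 2 f$
$L{\left(I \right)} = - \frac{5}{7} + \frac{I}{7}$
$39790 - L{\left(U{\left(1,Y{\left(5,2 \right)} \right)} \right)} = 39790 - \left(- \frac{5}{7} + \frac{2 \cdot 0}{7}\right) = 39790 - \left(- \frac{5}{7} + \frac{1}{7} \cdot 0\right) = 39790 - \left(- \frac{5}{7} + 0\right) = 39790 - - \frac{5}{7} = 39790 + \frac{5}{7} = \frac{278535}{7}$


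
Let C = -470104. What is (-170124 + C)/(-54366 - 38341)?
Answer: 640228/92707 ≈ 6.9059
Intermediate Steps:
(-170124 + C)/(-54366 - 38341) = (-170124 - 470104)/(-54366 - 38341) = -640228/(-92707) = -640228*(-1/92707) = 640228/92707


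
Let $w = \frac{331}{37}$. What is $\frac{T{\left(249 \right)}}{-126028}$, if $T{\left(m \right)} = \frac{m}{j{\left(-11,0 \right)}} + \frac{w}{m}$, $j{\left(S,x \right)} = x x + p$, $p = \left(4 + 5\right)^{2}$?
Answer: $- \frac{64468}{2612465919} \approx -2.4677 \cdot 10^{-5}$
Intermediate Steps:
$p = 81$ ($p = 9^{2} = 81$)
$w = \frac{331}{37}$ ($w = 331 \cdot \frac{1}{37} = \frac{331}{37} \approx 8.946$)
$j{\left(S,x \right)} = 81 + x^{2}$ ($j{\left(S,x \right)} = x x + 81 = x^{2} + 81 = 81 + x^{2}$)
$T{\left(m \right)} = \frac{m}{81} + \frac{331}{37 m}$ ($T{\left(m \right)} = \frac{m}{81 + 0^{2}} + \frac{331}{37 m} = \frac{m}{81 + 0} + \frac{331}{37 m} = \frac{m}{81} + \frac{331}{37 m}$)
$\frac{T{\left(249 \right)}}{-126028} = \frac{\frac{1}{81} \cdot 249 + \frac{331}{37 \cdot 249}}{-126028} = \left(\frac{83}{27} + \frac{331}{37} \cdot \frac{1}{249}\right) \left(- \frac{1}{126028}\right) = \left(\frac{83}{27} + \frac{331}{9213}\right) \left(- \frac{1}{126028}\right) = \frac{257872}{82917} \left(- \frac{1}{126028}\right) = - \frac{64468}{2612465919}$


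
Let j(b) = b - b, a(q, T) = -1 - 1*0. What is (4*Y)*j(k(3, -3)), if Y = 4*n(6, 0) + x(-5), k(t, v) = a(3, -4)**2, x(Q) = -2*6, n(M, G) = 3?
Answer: 0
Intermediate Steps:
a(q, T) = -1 (a(q, T) = -1 + 0 = -1)
x(Q) = -12
k(t, v) = 1 (k(t, v) = (-1)**2 = 1)
j(b) = 0
Y = 0 (Y = 4*3 - 12 = 12 - 12 = 0)
(4*Y)*j(k(3, -3)) = (4*0)*0 = 0*0 = 0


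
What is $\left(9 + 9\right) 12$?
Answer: $216$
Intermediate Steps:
$\left(9 + 9\right) 12 = 18 \cdot 12 = 216$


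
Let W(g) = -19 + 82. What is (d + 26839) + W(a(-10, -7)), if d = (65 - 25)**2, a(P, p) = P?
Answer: 28502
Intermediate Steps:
d = 1600 (d = 40**2 = 1600)
W(g) = 63
(d + 26839) + W(a(-10, -7)) = (1600 + 26839) + 63 = 28439 + 63 = 28502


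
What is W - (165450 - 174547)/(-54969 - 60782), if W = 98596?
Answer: 11412576499/115751 ≈ 98596.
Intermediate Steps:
W - (165450 - 174547)/(-54969 - 60782) = 98596 - (165450 - 174547)/(-54969 - 60782) = 98596 - (-9097)/(-115751) = 98596 - (-9097)*(-1)/115751 = 98596 - 1*9097/115751 = 98596 - 9097/115751 = 11412576499/115751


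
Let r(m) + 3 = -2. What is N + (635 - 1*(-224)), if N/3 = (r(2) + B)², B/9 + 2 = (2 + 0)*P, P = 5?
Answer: 14326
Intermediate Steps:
r(m) = -5 (r(m) = -3 - 2 = -5)
B = 72 (B = -18 + 9*((2 + 0)*5) = -18 + 9*(2*5) = -18 + 9*10 = -18 + 90 = 72)
N = 13467 (N = 3*(-5 + 72)² = 3*67² = 3*4489 = 13467)
N + (635 - 1*(-224)) = 13467 + (635 - 1*(-224)) = 13467 + (635 + 224) = 13467 + 859 = 14326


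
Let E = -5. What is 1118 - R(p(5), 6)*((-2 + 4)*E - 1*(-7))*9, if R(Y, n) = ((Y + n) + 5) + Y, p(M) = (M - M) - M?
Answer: 1145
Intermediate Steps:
p(M) = -M (p(M) = 0 - M = -M)
R(Y, n) = 5 + n + 2*Y (R(Y, n) = (5 + Y + n) + Y = 5 + n + 2*Y)
1118 - R(p(5), 6)*((-2 + 4)*E - 1*(-7))*9 = 1118 - (5 + 6 + 2*(-1*5))*((-2 + 4)*(-5) - 1*(-7))*9 = 1118 - (5 + 6 + 2*(-5))*(2*(-5) + 7)*9 = 1118 - (5 + 6 - 10)*(-10 + 7)*9 = 1118 - 1*(-3)*9 = 1118 - (-3)*9 = 1118 - 1*(-27) = 1118 + 27 = 1145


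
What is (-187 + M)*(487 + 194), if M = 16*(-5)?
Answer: -181827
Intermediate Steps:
M = -80
(-187 + M)*(487 + 194) = (-187 - 80)*(487 + 194) = -267*681 = -181827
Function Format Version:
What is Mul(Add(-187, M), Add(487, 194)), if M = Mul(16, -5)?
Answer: -181827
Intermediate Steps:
M = -80
Mul(Add(-187, M), Add(487, 194)) = Mul(Add(-187, -80), Add(487, 194)) = Mul(-267, 681) = -181827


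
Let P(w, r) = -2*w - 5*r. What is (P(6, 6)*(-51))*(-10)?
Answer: -21420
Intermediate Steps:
P(w, r) = -5*r - 2*w
(P(6, 6)*(-51))*(-10) = ((-5*6 - 2*6)*(-51))*(-10) = ((-30 - 12)*(-51))*(-10) = -42*(-51)*(-10) = 2142*(-10) = -21420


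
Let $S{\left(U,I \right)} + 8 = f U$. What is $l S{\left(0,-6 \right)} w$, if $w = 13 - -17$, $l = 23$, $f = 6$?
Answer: $-5520$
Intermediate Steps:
$w = 30$ ($w = 13 + 17 = 30$)
$S{\left(U,I \right)} = -8 + 6 U$
$l S{\left(0,-6 \right)} w = 23 \left(-8 + 6 \cdot 0\right) 30 = 23 \left(-8 + 0\right) 30 = 23 \left(-8\right) 30 = \left(-184\right) 30 = -5520$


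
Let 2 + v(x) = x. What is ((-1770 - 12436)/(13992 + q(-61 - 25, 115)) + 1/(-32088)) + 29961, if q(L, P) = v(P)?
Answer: 1937132842201/64657320 ≈ 29960.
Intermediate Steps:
v(x) = -2 + x
q(L, P) = -2 + P
((-1770 - 12436)/(13992 + q(-61 - 25, 115)) + 1/(-32088)) + 29961 = ((-1770 - 12436)/(13992 + (-2 + 115)) + 1/(-32088)) + 29961 = (-14206/(13992 + 113) - 1/32088) + 29961 = (-14206/14105 - 1/32088) + 29961 = -65122319/64657320 + 29961 = 1937132842201/64657320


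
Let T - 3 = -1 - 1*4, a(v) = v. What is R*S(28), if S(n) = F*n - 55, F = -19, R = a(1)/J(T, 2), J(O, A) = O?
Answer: 587/2 ≈ 293.50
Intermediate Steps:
T = -2 (T = 3 + (-1 - 1*4) = 3 + (-1 - 4) = 3 - 5 = -2)
R = -½ (R = 1/(-2) = 1*(-½) = -½ ≈ -0.50000)
S(n) = -55 - 19*n (S(n) = -19*n - 55 = -55 - 19*n)
R*S(28) = -(-55 - 19*28)/2 = -(-55 - 532)/2 = -½*(-587) = 587/2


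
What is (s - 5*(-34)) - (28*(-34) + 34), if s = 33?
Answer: 1121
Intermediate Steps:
(s - 5*(-34)) - (28*(-34) + 34) = (33 - 5*(-34)) - (28*(-34) + 34) = (33 + 170) - (-952 + 34) = 203 - 1*(-918) = 203 + 918 = 1121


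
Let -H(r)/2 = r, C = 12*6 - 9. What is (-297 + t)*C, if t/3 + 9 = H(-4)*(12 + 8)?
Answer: 9828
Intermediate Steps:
C = 63 (C = 72 - 9 = 63)
H(r) = -2*r
t = 453 (t = -27 + 3*((-2*(-4))*(12 + 8)) = -27 + 3*(8*20) = -27 + 3*160 = -27 + 480 = 453)
(-297 + t)*C = (-297 + 453)*63 = 156*63 = 9828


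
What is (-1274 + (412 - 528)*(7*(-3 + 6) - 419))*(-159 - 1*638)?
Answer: -35780518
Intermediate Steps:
(-1274 + (412 - 528)*(7*(-3 + 6) - 419))*(-159 - 1*638) = (-1274 - 116*(7*3 - 419))*(-159 - 638) = (-1274 - 116*(21 - 419))*(-797) = (-1274 - 116*(-398))*(-797) = (-1274 + 46168)*(-797) = 44894*(-797) = -35780518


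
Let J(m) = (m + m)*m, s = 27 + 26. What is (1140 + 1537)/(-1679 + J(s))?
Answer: 2677/3939 ≈ 0.67961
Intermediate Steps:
s = 53
J(m) = 2*m**2 (J(m) = (2*m)*m = 2*m**2)
(1140 + 1537)/(-1679 + J(s)) = (1140 + 1537)/(-1679 + 2*53**2) = 2677/(-1679 + 2*2809) = 2677/(-1679 + 5618) = 2677/3939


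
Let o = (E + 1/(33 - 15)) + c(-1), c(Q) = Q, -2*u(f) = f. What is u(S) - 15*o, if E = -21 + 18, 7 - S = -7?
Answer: 313/6 ≈ 52.167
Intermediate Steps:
S = 14 (S = 7 - 1*(-7) = 7 + 7 = 14)
u(f) = -f/2
E = -3
o = -71/18 (o = (-3 + 1/(33 - 15)) - 1 = (-3 + 1/18) - 1 = -53/18 - 1 = -71/18 ≈ -3.9444)
u(S) - 15*o = -½*14 - 15*(-71/18) = -7 + 355/6 = 313/6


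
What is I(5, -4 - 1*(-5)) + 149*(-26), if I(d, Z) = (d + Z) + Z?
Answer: -3867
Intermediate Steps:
I(d, Z) = d + 2*Z (I(d, Z) = (Z + d) + Z = d + 2*Z)
I(5, -4 - 1*(-5)) + 149*(-26) = (5 + 2*(-4 - 1*(-5))) + 149*(-26) = (5 + 2*(-4 + 5)) - 3874 = (5 + 2*1) - 3874 = (5 + 2) - 3874 = 7 - 3874 = -3867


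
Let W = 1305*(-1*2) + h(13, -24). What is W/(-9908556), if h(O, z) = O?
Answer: 371/1415508 ≈ 0.00026210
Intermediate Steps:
W = -2597 (W = 1305*(-1*2) + 13 = 1305*(-2) + 13 = -2610 + 13 = -2597)
W/(-9908556) = -2597/(-9908556) = -2597*(-1/9908556) = 371/1415508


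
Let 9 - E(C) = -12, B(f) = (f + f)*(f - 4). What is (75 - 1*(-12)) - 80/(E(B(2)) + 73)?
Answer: 4049/47 ≈ 86.149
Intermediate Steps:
B(f) = 2*f*(-4 + f) (B(f) = (2*f)*(-4 + f) = 2*f*(-4 + f))
E(C) = 21 (E(C) = 9 - 1*(-12) = 9 + 12 = 21)
(75 - 1*(-12)) - 80/(E(B(2)) + 73) = (75 - 1*(-12)) - 80/(21 + 73) = (75 + 12) - 80/94 = 87 + (1/94)*(-80) = 87 - 40/47 = 4049/47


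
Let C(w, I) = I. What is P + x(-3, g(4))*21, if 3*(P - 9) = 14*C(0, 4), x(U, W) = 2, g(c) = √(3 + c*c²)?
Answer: 209/3 ≈ 69.667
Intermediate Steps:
g(c) = √(3 + c³)
P = 83/3 (P = 9 + (14*4)/3 = 9 + (⅓)*56 = 9 + 56/3 = 83/3 ≈ 27.667)
P + x(-3, g(4))*21 = 83/3 + 2*21 = 83/3 + 42 = 209/3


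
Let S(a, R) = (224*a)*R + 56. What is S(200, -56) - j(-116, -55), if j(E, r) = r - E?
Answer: -2508805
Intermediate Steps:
S(a, R) = 56 + 224*R*a (S(a, R) = 224*R*a + 56 = 56 + 224*R*a)
S(200, -56) - j(-116, -55) = (56 + 224*(-56)*200) - (-55 - 1*(-116)) = (56 - 2508800) - (-55 + 116) = -2508744 - 1*61 = -2508744 - 61 = -2508805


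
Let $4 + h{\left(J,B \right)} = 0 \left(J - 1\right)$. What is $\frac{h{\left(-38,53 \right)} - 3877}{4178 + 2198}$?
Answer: $- \frac{3881}{6376} \approx -0.60869$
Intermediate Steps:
$h{\left(J,B \right)} = -4$ ($h{\left(J,B \right)} = -4 + 0 \left(J - 1\right) = -4 + 0 \left(-1 + J\right) = -4 + 0 = -4$)
$\frac{h{\left(-38,53 \right)} - 3877}{4178 + 2198} = \frac{-4 - 3877}{4178 + 2198} = - \frac{3881}{6376}$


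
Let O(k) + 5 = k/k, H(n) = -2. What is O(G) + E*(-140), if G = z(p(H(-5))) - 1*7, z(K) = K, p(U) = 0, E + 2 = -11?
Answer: 1816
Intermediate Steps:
E = -13 (E = -2 - 11 = -13)
G = -7 (G = 0 - 1*7 = 0 - 7 = -7)
O(k) = -4 (O(k) = -5 + k/k = -5 + 1 = -4)
O(G) + E*(-140) = -4 - 13*(-140) = -4 + 1820 = 1816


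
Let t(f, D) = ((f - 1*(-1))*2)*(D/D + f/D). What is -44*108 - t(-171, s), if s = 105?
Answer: -34760/7 ≈ -4965.7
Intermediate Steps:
t(f, D) = (1 + f/D)*(2 + 2*f) (t(f, D) = ((f + 1)*2)*(1 + f/D) = ((1 + f)*2)*(1 + f/D) = (2 + 2*f)*(1 + f/D) = (1 + f/D)*(2 + 2*f))
-44*108 - t(-171, s) = -44*108 - 2*(-171 + (-171)² + 105*(1 - 171))/105 = -4752 - 2*(-171 + 29241 + 105*(-170))/105 = -4752 - 2*(-171 + 29241 - 17850)/105 = -4752 - 2*11220/105 = -4752 - 1*1496/7 = -4752 - 1496/7 = -34760/7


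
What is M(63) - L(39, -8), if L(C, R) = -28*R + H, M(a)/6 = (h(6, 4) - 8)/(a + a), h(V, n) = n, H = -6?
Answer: -4582/21 ≈ -218.19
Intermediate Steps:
M(a) = -12/a (M(a) = 6*((4 - 8)/(a + a)) = 6*(-4*1/(2*a)) = 6*(-2/a) = -12/a)
L(C, R) = -6 - 28*R (L(C, R) = -28*R - 6 = -6 - 28*R)
M(63) - L(39, -8) = -12/63 - (-6 - 28*(-8)) = -12*1/63 - (-6 + 224) = -4/21 - 1*218 = -4/21 - 218 = -4582/21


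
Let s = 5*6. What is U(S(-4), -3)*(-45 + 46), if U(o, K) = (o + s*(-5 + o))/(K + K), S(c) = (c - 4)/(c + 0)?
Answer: 44/3 ≈ 14.667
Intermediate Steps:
s = 30
S(c) = (-4 + c)/c
U(o, K) = (-150 + 31*o)/(2*K) (U(o, K) = (o + 30*(-5 + o))/(K + K) = (o + (-150 + 30*o))/((2*K)) = (-150 + 31*o)*(1/(2*K)) = (-150 + 31*o)/(2*K))
U(S(-4), -3)*(-45 + 46) = ((1/2)*(-150 + 31*((-4 - 4)/(-4)))/(-3))*(-45 + 46) = ((1/2)*(-1/3)*(-150 + 31*(-1/4*(-8))))*1 = ((1/2)*(-1/3)*(-150 + 31*2))*1 = ((1/2)*(-1/3)*(-150 + 62))*1 = ((1/2)*(-1/3)*(-88))*1 = (44/3)*1 = 44/3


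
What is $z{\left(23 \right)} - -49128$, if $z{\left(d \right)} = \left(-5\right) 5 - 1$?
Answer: $49102$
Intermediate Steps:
$z{\left(d \right)} = -26$ ($z{\left(d \right)} = -25 - 1 = -26$)
$z{\left(23 \right)} - -49128 = -26 - -49128 = -26 + 49128 = 49102$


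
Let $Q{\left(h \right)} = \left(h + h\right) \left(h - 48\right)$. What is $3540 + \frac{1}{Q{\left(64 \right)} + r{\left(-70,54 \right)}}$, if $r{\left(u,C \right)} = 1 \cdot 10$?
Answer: $\frac{7285321}{2058} \approx 3540.0$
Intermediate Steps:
$r{\left(u,C \right)} = 10$
$Q{\left(h \right)} = 2 h \left(-48 + h\right)$
$3540 + \frac{1}{Q{\left(64 \right)} + r{\left(-70,54 \right)}} = 3540 + \frac{1}{2 \cdot 64 \left(-48 + 64\right) + 10} = 3540 + \frac{1}{2 \cdot 64 \cdot 16 + 10} = 3540 + \frac{1}{2048 + 10} = 3540 + \frac{1}{2058} = \frac{7285321}{2058}$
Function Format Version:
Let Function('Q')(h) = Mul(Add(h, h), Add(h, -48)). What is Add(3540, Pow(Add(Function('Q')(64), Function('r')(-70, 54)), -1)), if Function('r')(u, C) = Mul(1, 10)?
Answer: Rational(7285321, 2058) ≈ 3540.0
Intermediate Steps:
Function('r')(u, C) = 10
Function('Q')(h) = Mul(2, h, Add(-48, h)) (Function('Q')(h) = Mul(Mul(2, h), Add(-48, h)) = Mul(2, h, Add(-48, h)))
Add(3540, Pow(Add(Function('Q')(64), Function('r')(-70, 54)), -1)) = Add(3540, Pow(Add(Mul(2, 64, Add(-48, 64)), 10), -1)) = Add(3540, Pow(Add(Mul(2, 64, 16), 10), -1)) = Add(3540, Pow(Add(2048, 10), -1)) = Add(3540, Pow(2058, -1)) = Add(3540, Rational(1, 2058)) = Rational(7285321, 2058)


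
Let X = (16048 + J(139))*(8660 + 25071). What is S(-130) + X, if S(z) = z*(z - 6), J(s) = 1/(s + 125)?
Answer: 142911884483/264 ≈ 5.4133e+8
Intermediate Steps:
J(s) = 1/(125 + s)
S(z) = z*(-6 + z)
X = 142907216963/264 (X = (16048 + 1/(125 + 139))*(8660 + 25071) = (16048 + 1/264)*33731 = (4236673/264)*33731 = 142907216963/264 ≈ 5.4132e+8)
S(-130) + X = -130*(-6 - 130) + 142907216963/264 = -130*(-136) + 142907216963/264 = 17680 + 142907216963/264 = 142911884483/264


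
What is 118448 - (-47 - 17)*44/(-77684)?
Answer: 2300377904/19421 ≈ 1.1845e+5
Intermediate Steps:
118448 - (-47 - 17)*44/(-77684) = 118448 - (-64*44)*(-1)/77684 = 118448 - (-2816)*(-1)/77684 = 118448 - 1*704/19421 = 118448 - 704/19421 = 2300377904/19421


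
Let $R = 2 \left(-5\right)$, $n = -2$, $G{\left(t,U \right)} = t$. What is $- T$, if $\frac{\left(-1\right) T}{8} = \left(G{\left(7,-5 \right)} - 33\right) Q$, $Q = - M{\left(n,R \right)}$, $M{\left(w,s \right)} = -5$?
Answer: $-1040$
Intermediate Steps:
$R = -10$
$Q = 5$ ($Q = \left(-1\right) \left(-5\right) = 5$)
$T = 1040$ ($T = - 8 \left(7 - 33\right) 5 = - 8 \left(\left(-26\right) 5\right) = \left(-8\right) \left(-130\right) = 1040$)
$- T = \left(-1\right) 1040 = -1040$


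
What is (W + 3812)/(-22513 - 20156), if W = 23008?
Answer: -2980/4741 ≈ -0.62856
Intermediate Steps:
(W + 3812)/(-22513 - 20156) = (23008 + 3812)/(-22513 - 20156) = 26820/(-42669) = 26820*(-1/42669) = -2980/4741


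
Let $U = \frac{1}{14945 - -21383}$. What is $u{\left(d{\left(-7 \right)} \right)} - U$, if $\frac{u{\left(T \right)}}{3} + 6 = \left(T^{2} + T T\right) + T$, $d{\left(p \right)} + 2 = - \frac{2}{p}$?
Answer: $- \frac{9808609}{1780072} \approx -5.5102$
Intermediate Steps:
$d{\left(p \right)} = -2 - \frac{2}{p}$
$U = \frac{1}{36328}$ ($U = \frac{1}{14945 + \left(-1541 + 22924\right)} = \frac{1}{14945 + 21383} = \frac{1}{36328} \approx 2.7527 \cdot 10^{-5}$)
$u{\left(T \right)} = -18 + 3 T + 6 T^{2}$ ($u{\left(T \right)} = -18 + 3 \left(\left(T^{2} + T T\right) + T\right) = -18 + 3 \left(\left(T^{2} + T^{2}\right) + T\right) = -18 + 3 \left(2 T^{2} + T\right) = -18 + 3 \left(T + 2 T^{2}\right) = -18 + \left(3 T + 6 T^{2}\right) = -18 + 3 T + 6 T^{2}$)
$u{\left(d{\left(-7 \right)} \right)} - U = \left(-18 + 3 \left(-2 - \frac{2}{-7}\right) + 6 \left(-2 - \frac{2}{-7}\right)^{2}\right) - \frac{1}{36328} = \left(-18 + 3 \left(-2 - - \frac{2}{7}\right) + 6 \left(-2 - - \frac{2}{7}\right)^{2}\right) - \frac{1}{36328} = \left(-18 + 3 \left(-2 + \frac{2}{7}\right) + 6 \left(-2 + \frac{2}{7}\right)^{2}\right) - \frac{1}{36328} = \left(-18 + 3 \left(- \frac{12}{7}\right) + 6 \left(- \frac{12}{7}\right)^{2}\right) - \frac{1}{36328} = \left(-18 - \frac{36}{7} + 6 \cdot \frac{144}{49}\right) - \frac{1}{36328} = \left(-18 - \frac{36}{7} + \frac{864}{49}\right) - \frac{1}{36328} = - \frac{270}{49} - \frac{1}{36328} = - \frac{9808609}{1780072}$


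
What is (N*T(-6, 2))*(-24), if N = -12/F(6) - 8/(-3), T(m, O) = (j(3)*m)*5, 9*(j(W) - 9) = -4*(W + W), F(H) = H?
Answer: 3040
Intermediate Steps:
j(W) = 9 - 8*W/9 (j(W) = 9 + (-4*(W + W))/9 = 9 + (-8*W)/9 = 9 - 8*W/9)
T(m, O) = 95*m/3 (T(m, O) = ((9 - 8/9*3)*m)*5 = ((9 - 8/3)*m)*5 = (19*m/3)*5 = 95*m/3)
N = 2/3 (N = -12/6 - 8/(-3) = -12*1/6 - 8*(-1/3) = -2 + 8/3 = 2/3 ≈ 0.66667)
(N*T(-6, 2))*(-24) = (2*((95/3)*(-6))/3)*(-24) = ((2/3)*(-190))*(-24) = -380/3*(-24) = 3040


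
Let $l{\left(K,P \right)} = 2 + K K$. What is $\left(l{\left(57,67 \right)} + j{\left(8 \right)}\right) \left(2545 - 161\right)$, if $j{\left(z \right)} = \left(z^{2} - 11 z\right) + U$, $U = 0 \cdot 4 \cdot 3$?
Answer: $7693168$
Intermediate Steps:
$U = 0$ ($U = 0 \cdot 3 = 0$)
$l{\left(K,P \right)} = 2 + K^{2}$
$j{\left(z \right)} = z^{2} - 11 z$ ($j{\left(z \right)} = \left(z^{2} - 11 z\right) + 0 = z^{2} - 11 z$)
$\left(l{\left(57,67 \right)} + j{\left(8 \right)}\right) \left(2545 - 161\right) = \left(\left(2 + 57^{2}\right) + 8 \left(-11 + 8\right)\right) \left(2545 - 161\right) = \left(\left(2 + 3249\right) + 8 \left(-3\right)\right) 2384 = \left(3251 - 24\right) 2384 = 3227 \cdot 2384 = 7693168$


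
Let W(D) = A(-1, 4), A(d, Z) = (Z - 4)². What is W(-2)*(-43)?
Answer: 0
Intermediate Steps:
A(d, Z) = (-4 + Z)²
W(D) = 0 (W(D) = (-4 + 4)² = 0² = 0)
W(-2)*(-43) = 0*(-43) = 0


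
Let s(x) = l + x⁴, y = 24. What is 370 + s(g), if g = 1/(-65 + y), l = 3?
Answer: 1054008854/2825761 ≈ 373.00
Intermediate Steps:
g = -1/41 (g = 1/(-65 + 24) = 1/(-41) = -1/41 ≈ -0.024390)
s(x) = 3 + x⁴
370 + s(g) = 370 + (3 + (-1/41)⁴) = 370 + (3 + 1/2825761) = 370 + 8477284/2825761 = 1054008854/2825761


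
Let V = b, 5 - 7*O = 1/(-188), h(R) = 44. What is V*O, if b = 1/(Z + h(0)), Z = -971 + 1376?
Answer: 941/590884 ≈ 0.0015925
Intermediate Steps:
Z = 405
b = 1/449 (b = 1/(405 + 44) = 1/449 ≈ 0.0022272)
O = 941/1316 (O = 5/7 - ⅐/(-188) = 5/7 - ⅐*(-1/188) = 5/7 + 1/1316 = 941/1316 ≈ 0.71505)
V = 1/449 ≈ 0.0022272
V*O = (1/449)*(941/1316) = 941/590884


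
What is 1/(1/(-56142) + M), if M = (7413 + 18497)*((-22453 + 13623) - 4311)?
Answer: -56142/19115413990021 ≈ -2.9370e-9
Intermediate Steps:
M = -340483310 (M = 25910*(-8830 - 4311) = 25910*(-13141) = -340483310)
1/(1/(-56142) + M) = 1/(1/(-56142) - 340483310) = 1/(-1/56142 - 340483310) = 1/(-19115413990021/56142) = -56142/19115413990021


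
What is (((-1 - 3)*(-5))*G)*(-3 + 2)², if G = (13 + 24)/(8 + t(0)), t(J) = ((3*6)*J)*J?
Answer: 185/2 ≈ 92.500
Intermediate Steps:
t(J) = 18*J² (t(J) = (18*J)*J = 18*J²)
G = 37/8 (G = (13 + 24)/(8 + 18*0²) = 37/(8 + 18*0) = 37/(8 + 0) = 37/8 ≈ 4.6250)
(((-1 - 3)*(-5))*G)*(-3 + 2)² = (((-1 - 3)*(-5))*(37/8))*(-3 + 2)² = (-4*(-5)*(37/8))*(-1)² = (20*(37/8))*1 = (185/2)*1 = 185/2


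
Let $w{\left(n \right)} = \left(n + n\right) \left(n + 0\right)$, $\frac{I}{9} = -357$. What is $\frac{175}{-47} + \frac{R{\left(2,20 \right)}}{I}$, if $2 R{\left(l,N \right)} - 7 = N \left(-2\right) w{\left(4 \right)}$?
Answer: $- \frac{1064719}{302022} \approx -3.5253$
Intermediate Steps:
$I = -3213$ ($I = 9 \left(-357\right) = -3213$)
$w{\left(n \right)} = 2 n^{2}$ ($w{\left(n \right)} = 2 n n = 2 n^{2}$)
$R{\left(l,N \right)} = \frac{7}{2} - 32 N$ ($R{\left(l,N \right)} = \frac{7}{2} + \frac{N \left(-2\right) 2 \cdot 4^{2}}{2} = \frac{7}{2} + \frac{- 2 N 2 \cdot 16}{2} = \frac{7}{2} + \frac{- 2 N 32}{2} = \frac{7}{2} + \frac{\left(-64\right) N}{2} = \frac{7}{2} - 32 N$)
$\frac{175}{-47} + \frac{R{\left(2,20 \right)}}{I} = \frac{175}{-47} + \frac{\frac{7}{2} - 640}{-3213} = 175 \left(- \frac{1}{47}\right) + \left(\frac{7}{2} - 640\right) \left(- \frac{1}{3213}\right) = - \frac{175}{47} - - \frac{1273}{6426} = - \frac{175}{47} + \frac{1273}{6426} = - \frac{1064719}{302022}$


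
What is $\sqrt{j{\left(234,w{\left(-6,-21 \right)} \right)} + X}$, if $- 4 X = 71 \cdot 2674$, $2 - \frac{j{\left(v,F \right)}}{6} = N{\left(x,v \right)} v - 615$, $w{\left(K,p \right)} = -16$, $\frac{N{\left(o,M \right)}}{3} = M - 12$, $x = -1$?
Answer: $\frac{i \sqrt{3915302}}{2} \approx 989.36 i$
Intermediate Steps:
$N{\left(o,M \right)} = -36 + 3 M$ ($N{\left(o,M \right)} = 3 \left(M - 12\right) = 3 \left(-12 + M\right) = -36 + 3 M$)
$j{\left(v,F \right)} = 3702 - 6 v \left(-36 + 3 v\right)$ ($j{\left(v,F \right)} = 12 - 6 \left(\left(-36 + 3 v\right) v - 615\right) = 12 - 6 \left(v \left(-36 + 3 v\right) - 615\right) = 12 - 6 \left(-615 + v \left(-36 + 3 v\right)\right) = 12 - \left(-3690 + 6 v \left(-36 + 3 v\right)\right) = 3702 - 6 v \left(-36 + 3 v\right)$)
$X = - \frac{94927}{2}$ ($X = - \frac{71 \cdot 2674}{4} = \left(- \frac{1}{4}\right) 189854 = - \frac{94927}{2} \approx -47464.0$)
$\sqrt{j{\left(234,w{\left(-6,-21 \right)} \right)} + X} = \sqrt{\left(3702 - 4212 \left(-12 + 234\right)\right) - \frac{94927}{2}} = \sqrt{\left(3702 - 4212 \cdot 222\right) - \frac{94927}{2}} = \sqrt{\left(3702 - 935064\right) - \frac{94927}{2}} = \sqrt{-931362 - \frac{94927}{2}} = \sqrt{- \frac{1957651}{2}} = \frac{i \sqrt{3915302}}{2}$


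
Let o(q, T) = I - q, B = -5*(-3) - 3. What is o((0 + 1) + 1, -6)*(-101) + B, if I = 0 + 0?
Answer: 214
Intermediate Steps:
I = 0
B = 12 (B = 15 - 3 = 12)
o(q, T) = -q (o(q, T) = 0 - q = -q)
o((0 + 1) + 1, -6)*(-101) + B = -((0 + 1) + 1)*(-101) + 12 = -(1 + 1)*(-101) + 12 = -1*2*(-101) + 12 = -2*(-101) + 12 = 202 + 12 = 214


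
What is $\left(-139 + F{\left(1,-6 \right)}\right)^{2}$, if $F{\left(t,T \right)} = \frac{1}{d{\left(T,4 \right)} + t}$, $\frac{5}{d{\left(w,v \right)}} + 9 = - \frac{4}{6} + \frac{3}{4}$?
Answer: $\frac{41293476}{2209} \approx 18693.0$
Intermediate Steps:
$d{\left(w,v \right)} = - \frac{60}{107}$ ($d{\left(w,v \right)} = \frac{5}{-9 + \left(- \frac{4}{6} + \frac{3}{4}\right)} = \frac{5}{-9 + \left(\left(-4\right) \frac{1}{6} + 3 \cdot \frac{1}{4}\right)} = \frac{5}{-9 + \left(- \frac{2}{3} + \frac{3}{4}\right)} = \frac{5}{-9 + \frac{1}{12}} = \frac{5}{- \frac{107}{12}} = 5 \left(- \frac{12}{107}\right) = - \frac{60}{107}$)
$F{\left(t,T \right)} = \frac{1}{- \frac{60}{107} + t}$
$\left(-139 + F{\left(1,-6 \right)}\right)^{2} = \left(-139 + \frac{107}{-60 + 107 \cdot 1}\right)^{2} = \left(-139 + \frac{107}{-60 + 107}\right)^{2} = \left(-139 + \frac{107}{47}\right)^{2} = \left(- \frac{6426}{47}\right)^{2} = \frac{41293476}{2209}$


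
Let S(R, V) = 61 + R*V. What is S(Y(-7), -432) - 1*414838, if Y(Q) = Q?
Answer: -411753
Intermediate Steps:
S(Y(-7), -432) - 1*414838 = (61 - 7*(-432)) - 1*414838 = (61 + 3024) - 414838 = 3085 - 414838 = -411753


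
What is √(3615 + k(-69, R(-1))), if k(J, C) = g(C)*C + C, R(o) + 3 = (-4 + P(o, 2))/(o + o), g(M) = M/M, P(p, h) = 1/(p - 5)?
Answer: √130074/6 ≈ 60.110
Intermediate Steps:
P(p, h) = 1/(-5 + p)
g(M) = 1
R(o) = -3 + (-4 + 1/(-5 + o))/(2*o) (R(o) = -3 + (-4 + 1/(-5 + o))/(o + o) = -3 + (-4 + 1/(-5 + o))/((2*o)) = -3 + (-4 + 1/(-5 + o))*(1/(2*o)) = -3 + (-4 + 1/(-5 + o))/(2*o))
k(J, C) = 2*C (k(J, C) = 1*C + C = C + C = 2*C)
√(3615 + k(-69, R(-1))) = √(3615 + 2*((½)*(21 - 6*(-1)² + 26*(-1))/(-1*(-5 - 1)))) = √(3615 + 2*((½)*(-1)*(21 - 6*1 - 26)/(-6))) = √(3615 + 2*((½)*(-1)*(-⅙)*(21 - 6 - 26))) = √(3615 + 2*((½)*(-1)*(-⅙)*(-11))) = √(3615 + 2*(-11/12)) = √(3615 - 11/6) = √(21679/6) = √130074/6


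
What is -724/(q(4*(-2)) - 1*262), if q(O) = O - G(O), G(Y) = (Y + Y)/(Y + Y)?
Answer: 724/271 ≈ 2.6716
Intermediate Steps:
G(Y) = 1 (G(Y) = (2*Y)/((2*Y)) = (2*Y)*(1/(2*Y)) = 1)
q(O) = -1 + O (q(O) = O - 1*1 = O - 1 = -1 + O)
-724/(q(4*(-2)) - 1*262) = -724/((-1 + 4*(-2)) - 1*262) = -724/((-1 - 8) - 262) = -724/(-9 - 262) = -724/(-271) = -724*(-1/271) = 724/271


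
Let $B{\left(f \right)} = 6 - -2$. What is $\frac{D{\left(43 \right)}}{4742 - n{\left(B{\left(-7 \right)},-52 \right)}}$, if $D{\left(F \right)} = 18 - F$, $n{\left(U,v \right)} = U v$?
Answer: $- \frac{25}{5158} \approx -0.0048468$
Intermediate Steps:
$B{\left(f \right)} = 8$ ($B{\left(f \right)} = 6 + 2 = 8$)
$\frac{D{\left(43 \right)}}{4742 - n{\left(B{\left(-7 \right)},-52 \right)}} = \frac{18 - 43}{4742 - 8 \left(-52\right)} = \frac{18 - 43}{4742 - -416} = - \frac{25}{4742 + 416} = - \frac{25}{5158}$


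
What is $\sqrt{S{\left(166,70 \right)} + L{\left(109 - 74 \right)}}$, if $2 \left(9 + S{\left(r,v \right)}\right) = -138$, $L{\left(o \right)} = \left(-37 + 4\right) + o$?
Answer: $2 i \sqrt{19} \approx 8.7178 i$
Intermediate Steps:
$L{\left(o \right)} = -33 + o$
$S{\left(r,v \right)} = -78$ ($S{\left(r,v \right)} = -9 + \frac{1}{2} \left(-138\right) = -9 - 69 = -78$)
$\sqrt{S{\left(166,70 \right)} + L{\left(109 - 74 \right)}} = \sqrt{-78 + \left(-33 + \left(109 - 74\right)\right)} = \sqrt{-78 + \left(-33 + 35\right)} = \sqrt{-78 + 2} = \sqrt{-76} = 2 i \sqrt{19}$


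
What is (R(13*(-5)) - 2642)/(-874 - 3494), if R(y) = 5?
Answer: 879/1456 ≈ 0.60371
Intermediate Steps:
(R(13*(-5)) - 2642)/(-874 - 3494) = (5 - 2642)/(-874 - 3494) = -2637/(-4368) = -2637*(-1/4368) = 879/1456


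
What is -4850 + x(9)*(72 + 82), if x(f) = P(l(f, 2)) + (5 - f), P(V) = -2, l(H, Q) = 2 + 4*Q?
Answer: -5774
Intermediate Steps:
x(f) = 3 - f (x(f) = -2 + (5 - f) = 3 - f)
-4850 + x(9)*(72 + 82) = -4850 + (3 - 1*9)*(72 + 82) = -4850 + (3 - 9)*154 = -4850 - 6*154 = -4850 - 924 = -5774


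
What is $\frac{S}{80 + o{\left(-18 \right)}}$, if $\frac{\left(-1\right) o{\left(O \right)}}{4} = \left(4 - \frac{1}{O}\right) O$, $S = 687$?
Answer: $\frac{229}{124} \approx 1.8468$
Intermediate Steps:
$o{\left(O \right)} = - 4 O \left(4 - \frac{1}{O}\right)$ ($o{\left(O \right)} = - 4 \left(4 - \frac{1}{O}\right) O = - 4 O \left(4 - \frac{1}{O}\right)$)
$\frac{S}{80 + o{\left(-18 \right)}} = \frac{687}{80 + \left(4 - -288\right)} = \frac{687}{80 + \left(4 + 288\right)} = \frac{687}{80 + 292} = \frac{687}{372} = 687 \cdot \frac{1}{372} = \frac{229}{124}$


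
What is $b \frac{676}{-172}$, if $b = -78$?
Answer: $\frac{13182}{43} \approx 306.56$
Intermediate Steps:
$b \frac{676}{-172} = - 78 \frac{676}{-172} = - 78 \cdot 676 \left(- \frac{1}{172}\right) = \left(-78\right) \left(- \frac{169}{43}\right) = \frac{13182}{43}$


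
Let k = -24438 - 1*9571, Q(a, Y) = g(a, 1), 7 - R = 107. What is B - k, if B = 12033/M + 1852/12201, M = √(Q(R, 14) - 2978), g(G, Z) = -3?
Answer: 414945661/12201 - 12033*I*√2981/2981 ≈ 34009.0 - 220.39*I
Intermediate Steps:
R = -100 (R = 7 - 1*107 = 7 - 107 = -100)
Q(a, Y) = -3
k = -34009 (k = -24438 - 9571 = -34009)
M = I*√2981 (M = √(-3 - 2978) = √(-2981) = I*√2981 ≈ 54.599*I)
B = 1852/12201 - 12033*I*√2981/2981 (B = 12033/((I*√2981)) + 1852/12201 = 12033*(-I*√2981/2981) + 1852*(1/12201) = -12033*I*√2981/2981 + 1852/12201 = 1852/12201 - 12033*I*√2981/2981 ≈ 0.15179 - 220.39*I)
B - k = (1852/12201 - 12033*I*√2981/2981) - 1*(-34009) = (1852/12201 - 12033*I*√2981/2981) + 34009 = 414945661/12201 - 12033*I*√2981/2981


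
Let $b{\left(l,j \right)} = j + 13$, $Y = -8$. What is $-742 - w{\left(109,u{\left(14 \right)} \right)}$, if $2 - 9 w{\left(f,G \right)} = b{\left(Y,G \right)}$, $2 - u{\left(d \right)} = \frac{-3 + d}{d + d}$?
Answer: $- \frac{186631}{252} \approx -740.6$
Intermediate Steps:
$b{\left(l,j \right)} = 13 + j$
$u{\left(d \right)} = 2 - \frac{-3 + d}{2 d}$ ($u{\left(d \right)} = 2 - \frac{-3 + d}{d + d} = 2 - \frac{-3 + d}{2 d}$)
$w{\left(f,G \right)} = - \frac{11}{9} - \frac{G}{9}$ ($w{\left(f,G \right)} = \frac{2}{9} - \frac{13 + G}{9} = \frac{2}{9} - \left(\frac{13}{9} + \frac{G}{9}\right) = - \frac{11}{9} - \frac{G}{9}$)
$-742 - w{\left(109,u{\left(14 \right)} \right)} = -742 - \left(- \frac{11}{9} - \frac{\frac{3}{2} \cdot \frac{1}{14} \left(1 + 14\right)}{9}\right) = -742 - \left(- \frac{11}{9} - \frac{\frac{3}{2} \cdot \frac{1}{14} \cdot 15}{9}\right) = -742 - \left(- \frac{11}{9} - \frac{5}{28}\right) = -742 - - \frac{353}{252} = -742 + \frac{353}{252} = - \frac{186631}{252}$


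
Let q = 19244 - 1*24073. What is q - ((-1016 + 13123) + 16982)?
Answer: -33918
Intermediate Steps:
q = -4829 (q = 19244 - 24073 = -4829)
q - ((-1016 + 13123) + 16982) = -4829 - ((-1016 + 13123) + 16982) = -4829 - (12107 + 16982) = -4829 - 1*29089 = -4829 - 29089 = -33918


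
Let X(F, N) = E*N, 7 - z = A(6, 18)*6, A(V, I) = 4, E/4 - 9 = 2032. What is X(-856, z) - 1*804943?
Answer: -943731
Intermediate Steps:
E = 8164 (E = 36 + 4*2032 = 36 + 8128 = 8164)
z = -17 (z = 7 - 4*6 = 7 - 1*24 = 7 - 24 = -17)
X(F, N) = 8164*N
X(-856, z) - 1*804943 = 8164*(-17) - 1*804943 = -138788 - 804943 = -943731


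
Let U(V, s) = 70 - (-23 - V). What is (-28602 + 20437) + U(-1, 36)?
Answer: -8073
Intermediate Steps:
U(V, s) = 93 + V (U(V, s) = 70 + (23 + V) = 93 + V)
(-28602 + 20437) + U(-1, 36) = (-28602 + 20437) + (93 - 1) = -8165 + 92 = -8073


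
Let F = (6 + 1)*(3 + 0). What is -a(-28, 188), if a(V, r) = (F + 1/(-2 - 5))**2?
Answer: -21316/49 ≈ -435.02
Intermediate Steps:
F = 21 (F = 7*3 = 21)
a(V, r) = 21316/49 (a(V, r) = (21 + 1/(-2 - 5))**2 = (21 + 1/(-7))**2 = (21 - 1/7)**2 = (146/7)**2 = 21316/49)
-a(-28, 188) = -1*21316/49 = -21316/49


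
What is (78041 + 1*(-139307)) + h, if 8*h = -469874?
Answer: -480001/4 ≈ -1.2000e+5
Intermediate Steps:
h = -234937/4 (h = (1/8)*(-469874) = -234937/4 ≈ -58734.)
(78041 + 1*(-139307)) + h = (78041 + 1*(-139307)) - 234937/4 = (78041 - 139307) - 234937/4 = -61266 - 234937/4 = -480001/4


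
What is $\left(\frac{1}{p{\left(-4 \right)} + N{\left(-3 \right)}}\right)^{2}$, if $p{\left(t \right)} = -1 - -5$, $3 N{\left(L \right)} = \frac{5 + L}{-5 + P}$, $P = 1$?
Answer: $\frac{36}{529} \approx 0.068053$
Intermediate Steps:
$N{\left(L \right)} = - \frac{5}{12} - \frac{L}{12}$ ($N{\left(L \right)} = \frac{\left(5 + L\right) \frac{1}{-5 + 1}}{3} = \frac{\left(5 + L\right) \frac{1}{-4}}{3} = \frac{\left(5 + L\right) \left(- \frac{1}{4}\right)}{3} = \frac{- \frac{5}{4} - \frac{L}{4}}{3} = - \frac{5}{12} - \frac{L}{12}$)
$p{\left(t \right)} = 4$ ($p{\left(t \right)} = -1 + 5 = 4$)
$\left(\frac{1}{p{\left(-4 \right)} + N{\left(-3 \right)}}\right)^{2} = \left(\frac{1}{4 - \frac{1}{6}}\right)^{2} = \left(\frac{1}{\frac{23}{6}}\right)^{2} = \left(\frac{6}{23}\right)^{2} = \frac{36}{529}$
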